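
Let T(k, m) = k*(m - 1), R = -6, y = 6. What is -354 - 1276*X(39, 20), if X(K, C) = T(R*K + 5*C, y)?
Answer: 854566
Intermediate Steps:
T(k, m) = k*(-1 + m)
X(K, C) = -30*K + 25*C (X(K, C) = (-6*K + 5*C)*(-1 + 6) = (-6*K + 5*C)*5 = -30*K + 25*C)
-354 - 1276*X(39, 20) = -354 - 1276*(-30*39 + 25*20) = -354 - 1276*(-1170 + 500) = -354 - 1276*(-670) = -354 + 854920 = 854566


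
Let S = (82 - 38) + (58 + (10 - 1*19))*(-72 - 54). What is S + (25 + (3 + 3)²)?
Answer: -6069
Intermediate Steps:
S = -6130 (S = 44 + (58 + (10 - 19))*(-126) = 44 + (58 - 9)*(-126) = 44 + 49*(-126) = 44 - 6174 = -6130)
S + (25 + (3 + 3)²) = -6130 + (25 + (3 + 3)²) = -6130 + (25 + 6²) = -6130 + (25 + 36) = -6130 + 61 = -6069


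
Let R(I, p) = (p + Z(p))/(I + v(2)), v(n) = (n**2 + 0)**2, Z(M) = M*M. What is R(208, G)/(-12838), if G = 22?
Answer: -253/1437856 ≈ -0.00017596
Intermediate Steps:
Z(M) = M**2
v(n) = n**4 (v(n) = (n**2)**2 = n**4)
R(I, p) = (p + p**2)/(16 + I) (R(I, p) = (p + p**2)/(I + 2**4) = (p + p**2)/(I + 16) = (p + p**2)/(16 + I))
R(208, G)/(-12838) = (22*(1 + 22)/(16 + 208))/(-12838) = (22*23/224)*(-1/12838) = (22*(1/224)*23)*(-1/12838) = (253/112)*(-1/12838) = -253/1437856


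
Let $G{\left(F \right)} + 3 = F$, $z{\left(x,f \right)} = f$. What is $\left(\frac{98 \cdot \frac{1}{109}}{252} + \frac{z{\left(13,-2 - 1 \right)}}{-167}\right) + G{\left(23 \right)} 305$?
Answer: $\frac{1998696455}{327654} \approx 6100.0$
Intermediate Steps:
$G{\left(F \right)} = -3 + F$
$\left(\frac{98 \cdot \frac{1}{109}}{252} + \frac{z{\left(13,-2 - 1 \right)}}{-167}\right) + G{\left(23 \right)} 305 = \left(\frac{98 \cdot \frac{1}{109}}{252} + \frac{-2 - 1}{-167}\right) + \left(-3 + 23\right) 305 = \left(98 \cdot \frac{1}{109} \cdot \frac{1}{252} - - \frac{3}{167}\right) + 20 \cdot 305 = \left(\frac{98}{109} \cdot \frac{1}{252} + \frac{3}{167}\right) + 6100 = \left(\frac{7}{1962} + \frac{3}{167}\right) + 6100 = \frac{7055}{327654} + 6100 = \frac{1998696455}{327654}$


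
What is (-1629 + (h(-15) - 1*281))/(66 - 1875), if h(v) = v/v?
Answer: 1909/1809 ≈ 1.0553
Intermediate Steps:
h(v) = 1
(-1629 + (h(-15) - 1*281))/(66 - 1875) = (-1629 + (1 - 1*281))/(66 - 1875) = (-1629 + (1 - 281))/(-1809) = (-1629 - 280)*(-1/1809) = -1909*(-1/1809) = 1909/1809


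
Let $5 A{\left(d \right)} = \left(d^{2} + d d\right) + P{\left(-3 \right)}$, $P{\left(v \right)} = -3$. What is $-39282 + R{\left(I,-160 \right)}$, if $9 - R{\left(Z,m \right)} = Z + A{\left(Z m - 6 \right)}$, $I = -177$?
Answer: $- \frac{1603560669}{5} \approx -3.2071 \cdot 10^{8}$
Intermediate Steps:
$A{\left(d \right)} = - \frac{3}{5} + \frac{2 d^{2}}{5}$ ($A{\left(d \right)} = \frac{\left(d^{2} + d d\right) - 3}{5} = \frac{\left(d^{2} + d^{2}\right) - 3}{5} = \frac{2 d^{2} - 3}{5} = \frac{-3 + 2 d^{2}}{5} = - \frac{3}{5} + \frac{2 d^{2}}{5}$)
$R{\left(Z,m \right)} = \frac{48}{5} - Z - \frac{2 \left(-6 + Z m\right)^{2}}{5}$ ($R{\left(Z,m \right)} = 9 - \left(Z + \left(- \frac{3}{5} + \frac{2 \left(Z m - 6\right)^{2}}{5}\right)\right) = 9 - \left(Z + \left(- \frac{3}{5} + \frac{2 \left(-6 + Z m\right)^{2}}{5}\right)\right) = 9 - \left(- \frac{3}{5} + Z + \frac{2 \left(-6 + Z m\right)^{2}}{5}\right) = \frac{48}{5} - Z - \frac{2 \left(-6 + Z m\right)^{2}}{5}$)
$-39282 + R{\left(I,-160 \right)} = -39282 - \left(- \frac{933}{5} + \frac{2 \left(-6 - -28320\right)^{2}}{5}\right) = -39282 + \left(\frac{48}{5} + 177 - \frac{2 \left(-6 + 28320\right)^{2}}{5}\right) = -39282 + \left(\frac{48}{5} + 177 - \frac{2 \cdot 28314^{2}}{5}\right) = -39282 + \left(\frac{48}{5} + 177 - \frac{1603365192}{5}\right) = -39282 - \frac{1603364259}{5} = - \frac{1603560669}{5}$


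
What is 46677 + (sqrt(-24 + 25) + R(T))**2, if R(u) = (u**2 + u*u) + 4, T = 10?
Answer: 88702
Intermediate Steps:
R(u) = 4 + 2*u**2 (R(u) = (u**2 + u**2) + 4 = 2*u**2 + 4 = 4 + 2*u**2)
46677 + (sqrt(-24 + 25) + R(T))**2 = 46677 + (sqrt(-24 + 25) + (4 + 2*10**2))**2 = 46677 + (sqrt(1) + (4 + 2*100))**2 = 46677 + (1 + (4 + 200))**2 = 46677 + (1 + 204)**2 = 46677 + 205**2 = 46677 + 42025 = 88702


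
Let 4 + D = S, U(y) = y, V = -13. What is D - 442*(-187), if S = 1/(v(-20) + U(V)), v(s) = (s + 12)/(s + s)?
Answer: 5289595/64 ≈ 82650.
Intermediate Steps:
v(s) = (12 + s)/(2*s) (v(s) = (12 + s)/((2*s)) = (12 + s)*(1/(2*s)) = (12 + s)/(2*s))
S = -5/64 (S = 1/((½)*(12 - 20)/(-20) - 13) = 1/((½)*(-1/20)*(-8) - 13) = 1/(⅕ - 13) = 1/(-64/5) = -5/64 ≈ -0.078125)
D = -261/64 (D = -4 - 5/64 = -261/64 ≈ -4.0781)
D - 442*(-187) = -261/64 - 442*(-187) = -261/64 + 82654 = 5289595/64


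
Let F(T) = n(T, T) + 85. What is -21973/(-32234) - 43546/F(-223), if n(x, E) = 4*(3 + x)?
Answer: 1421130299/25626030 ≈ 55.457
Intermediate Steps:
n(x, E) = 12 + 4*x
F(T) = 97 + 4*T (F(T) = (12 + 4*T) + 85 = 97 + 4*T)
-21973/(-32234) - 43546/F(-223) = -21973/(-32234) - 43546/(97 + 4*(-223)) = -21973*(-1/32234) - 43546/(97 - 892) = 21973/32234 - 43546/(-795) = 21973/32234 - 43546*(-1/795) = 21973/32234 + 43546/795 = 1421130299/25626030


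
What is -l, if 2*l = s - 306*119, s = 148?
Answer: 18133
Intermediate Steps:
l = -18133 (l = (148 - 306*119)/2 = (148 - 36414)/2 = (1/2)*(-36266) = -18133)
-l = -1*(-18133) = 18133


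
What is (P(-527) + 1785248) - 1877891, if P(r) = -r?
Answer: -92116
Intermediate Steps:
(P(-527) + 1785248) - 1877891 = (-1*(-527) + 1785248) - 1877891 = (527 + 1785248) - 1877891 = 1785775 - 1877891 = -92116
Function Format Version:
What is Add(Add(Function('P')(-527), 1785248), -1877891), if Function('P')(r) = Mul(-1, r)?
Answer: -92116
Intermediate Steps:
Add(Add(Function('P')(-527), 1785248), -1877891) = Add(Add(Mul(-1, -527), 1785248), -1877891) = Add(Add(527, 1785248), -1877891) = Add(1785775, -1877891) = -92116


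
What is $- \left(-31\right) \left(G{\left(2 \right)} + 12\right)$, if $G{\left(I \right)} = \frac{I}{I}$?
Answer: $403$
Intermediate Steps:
$G{\left(I \right)} = 1$
$- \left(-31\right) \left(G{\left(2 \right)} + 12\right) = - \left(-31\right) \left(1 + 12\right) = - \left(-31\right) 13 = \left(-1\right) \left(-403\right) = 403$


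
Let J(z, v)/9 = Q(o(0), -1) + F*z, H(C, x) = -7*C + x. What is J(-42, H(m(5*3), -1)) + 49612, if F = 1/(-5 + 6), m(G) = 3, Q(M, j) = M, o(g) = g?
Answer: 49234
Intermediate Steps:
H(C, x) = x - 7*C
F = 1 (F = 1/1 = 1)
J(z, v) = 9*z (J(z, v) = 9*(0 + 1*z) = 9*(0 + z) = 9*z)
J(-42, H(m(5*3), -1)) + 49612 = 9*(-42) + 49612 = -378 + 49612 = 49234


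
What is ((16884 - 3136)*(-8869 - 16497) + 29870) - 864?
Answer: -348702762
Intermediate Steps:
((16884 - 3136)*(-8869 - 16497) + 29870) - 864 = (13748*(-25366) + 29870) - 864 = (-348731768 + 29870) - 864 = -348701898 - 864 = -348702762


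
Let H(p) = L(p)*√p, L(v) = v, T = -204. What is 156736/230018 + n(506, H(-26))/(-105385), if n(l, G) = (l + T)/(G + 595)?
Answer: 87684628946642/128682490280499 - 7852*I*√26/39161171385 ≈ 0.6814 - 1.0224e-6*I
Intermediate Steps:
H(p) = p^(3/2) (H(p) = p*√p = p^(3/2))
n(l, G) = (-204 + l)/(595 + G) (n(l, G) = (l - 204)/(G + 595) = (-204 + l)/(595 + G))
156736/230018 + n(506, H(-26))/(-105385) = 156736/230018 + ((-204 + 506)/(595 + (-26)^(3/2)))/(-105385) = 156736*(1/230018) + (302/(595 - 26*I*√26))*(-1/105385) = 78368/115009 + (302/(595 - 26*I*√26))*(-1/105385) = 78368/115009 - 302/(105385*(595 - 26*I*√26))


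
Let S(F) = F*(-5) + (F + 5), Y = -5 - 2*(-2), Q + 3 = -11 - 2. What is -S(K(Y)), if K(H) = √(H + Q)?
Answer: -5 + 4*I*√17 ≈ -5.0 + 16.492*I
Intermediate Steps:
Q = -16 (Q = -3 + (-11 - 2) = -3 - 13 = -16)
Y = -1 (Y = -5 + 4 = -1)
K(H) = √(-16 + H) (K(H) = √(H - 16) = √(-16 + H))
S(F) = 5 - 4*F (S(F) = -5*F + (5 + F) = 5 - 4*F)
-S(K(Y)) = -(5 - 4*√(-16 - 1)) = -(5 - 4*I*√17) = -5 + 4*I*√17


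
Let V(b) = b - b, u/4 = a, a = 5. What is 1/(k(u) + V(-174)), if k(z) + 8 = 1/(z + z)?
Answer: -40/319 ≈ -0.12539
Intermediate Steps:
u = 20 (u = 4*5 = 20)
k(z) = -8 + 1/(2*z) (k(z) = -8 + 1/(z + z) = -8 + 1/(2*z))
V(b) = 0
1/(k(u) + V(-174)) = 1/((-8 + (½)/20) + 0) = 1/((-8 + (½)*(1/20)) + 0) = 1/((-8 + 1/40) + 0) = 1/(-319/40 + 0) = 1/(-319/40) = -40/319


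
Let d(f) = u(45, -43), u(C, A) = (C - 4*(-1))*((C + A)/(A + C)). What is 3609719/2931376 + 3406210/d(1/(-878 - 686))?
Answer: 29110959537/418768 ≈ 69516.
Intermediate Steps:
u(C, A) = 4 + C (u(C, A) = (C + 4)*((A + C)/(A + C)) = (4 + C)*1 = 4 + C)
d(f) = 49 (d(f) = 4 + 45 = 49)
3609719/2931376 + 3406210/d(1/(-878 - 686)) = 3609719/2931376 + 3406210/49 = 29110959537/418768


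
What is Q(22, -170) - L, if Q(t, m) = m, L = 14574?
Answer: -14744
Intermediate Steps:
Q(22, -170) - L = -170 - 1*14574 = -170 - 14574 = -14744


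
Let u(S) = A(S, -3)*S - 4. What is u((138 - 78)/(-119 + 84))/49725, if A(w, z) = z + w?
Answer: 8/97461 ≈ 8.2084e-5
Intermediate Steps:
A(w, z) = w + z
u(S) = -4 + S*(-3 + S) (u(S) = (S - 3)*S - 4 = (-3 + S)*S - 4 = S*(-3 + S) - 4 = -4 + S*(-3 + S))
u((138 - 78)/(-119 + 84))/49725 = (-4 + ((138 - 78)/(-119 + 84))*(-3 + (138 - 78)/(-119 + 84)))/49725 = (-4 + (60/(-35))*(-3 + 60/(-35)))*(1/49725) = (-4 + (60*(-1/35))*(-3 + 60*(-1/35)))*(1/49725) = (-4 - 12*(-3 - 12/7)/7)*(1/49725) = (-4 - 12/7*(-33/7))*(1/49725) = (-4 + 396/49)*(1/49725) = (200/49)*(1/49725) = 8/97461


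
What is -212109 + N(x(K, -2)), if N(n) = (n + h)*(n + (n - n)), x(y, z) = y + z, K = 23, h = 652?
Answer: -197976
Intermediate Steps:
N(n) = n*(652 + n) (N(n) = (n + 652)*(n + (n - n)) = (652 + n)*(n + 0) = (652 + n)*n = n*(652 + n))
-212109 + N(x(K, -2)) = -212109 + (23 - 2)*(652 + (23 - 2)) = -212109 + 21*(652 + 21) = -212109 + 21*673 = -212109 + 14133 = -197976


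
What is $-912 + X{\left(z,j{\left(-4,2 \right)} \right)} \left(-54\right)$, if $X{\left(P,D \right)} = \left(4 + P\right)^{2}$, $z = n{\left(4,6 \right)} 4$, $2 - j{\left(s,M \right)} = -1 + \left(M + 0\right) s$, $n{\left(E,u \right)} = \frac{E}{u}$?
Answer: $-3312$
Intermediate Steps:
$j{\left(s,M \right)} = 3 - M s$ ($j{\left(s,M \right)} = 2 - \left(-1 + \left(M + 0\right) s\right) = 2 - \left(-1 + M s\right) = 3 - M s$)
$z = \frac{8}{3}$ ($z = \frac{4}{6} \cdot 4 = 4 \cdot \frac{1}{6} \cdot 4 = \frac{2}{3} \cdot 4 = \frac{8}{3} \approx 2.6667$)
$-912 + X{\left(z,j{\left(-4,2 \right)} \right)} \left(-54\right) = -912 + \left(4 + \frac{8}{3}\right)^{2} \left(-54\right) = -912 + \left(\frac{20}{3}\right)^{2} \left(-54\right) = -912 + \frac{400}{9} \left(-54\right) = -912 - 2400 = -3312$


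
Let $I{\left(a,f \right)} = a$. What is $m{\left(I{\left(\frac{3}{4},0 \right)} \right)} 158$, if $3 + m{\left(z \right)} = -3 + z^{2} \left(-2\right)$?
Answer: $- \frac{4503}{4} \approx -1125.8$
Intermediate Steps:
$m{\left(z \right)} = -6 - 2 z^{2}$ ($m{\left(z \right)} = -3 + \left(-3 + z^{2} \left(-2\right)\right) = -3 - \left(3 + 2 z^{2}\right) = -6 - 2 z^{2}$)
$m{\left(I{\left(\frac{3}{4},0 \right)} \right)} 158 = \left(-6 - 2 \left(\frac{3}{4}\right)^{2}\right) 158 = \left(-6 - \frac{9}{8}\right) 158 = \left(- \frac{57}{8}\right) 158 = - \frac{4503}{4}$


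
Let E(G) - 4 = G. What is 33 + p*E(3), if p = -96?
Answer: -639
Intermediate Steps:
E(G) = 4 + G
33 + p*E(3) = 33 - 96*(4 + 3) = 33 - 96*7 = 33 - 672 = -639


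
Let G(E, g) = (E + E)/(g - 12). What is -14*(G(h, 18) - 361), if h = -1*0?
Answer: 5054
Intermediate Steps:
h = 0
G(E, g) = 2*E/(-12 + g) (G(E, g) = (2*E)/(-12 + g) = 2*E/(-12 + g))
-14*(G(h, 18) - 361) = -14*(2*0/(-12 + 18) - 361) = -14*(2*0/6 - 361) = -14*(2*0*(⅙) - 361) = -14*(0 - 361) = -14*(-361) = 5054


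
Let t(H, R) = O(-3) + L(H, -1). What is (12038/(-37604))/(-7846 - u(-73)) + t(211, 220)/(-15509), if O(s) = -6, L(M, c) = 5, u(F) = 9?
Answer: 241038381/2290519712390 ≈ 0.00010523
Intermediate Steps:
t(H, R) = -1 (t(H, R) = -6 + 5 = -1)
(12038/(-37604))/(-7846 - u(-73)) + t(211, 220)/(-15509) = (12038/(-37604))/(-7846 - 1*9) - 1/(-15509) = (12038*(-1/37604))/(-7846 - 9) - 1*(-1/15509) = -6019/18802/(-7855) + 1/15509 = -6019/18802*(-1/7855) + 1/15509 = 6019/147689710 + 1/15509 = 241038381/2290519712390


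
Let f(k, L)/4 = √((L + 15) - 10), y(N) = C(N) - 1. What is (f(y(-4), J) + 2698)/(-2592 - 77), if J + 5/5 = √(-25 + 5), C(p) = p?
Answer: -2698/2669 - 4*√(4 + 2*I*√5)/2669 ≈ -1.0142 - 0.0014987*I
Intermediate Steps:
J = -1 + 2*I*√5 (J = -1 + √(-25 + 5) = -1 + √(-20) = -1 + 2*I*√5 ≈ -1.0 + 4.4721*I)
y(N) = -1 + N (y(N) = N - 1 = -1 + N)
f(k, L) = 4*√(5 + L) (f(k, L) = 4*√((L + 15) - 10) = 4*√((15 + L) - 10) = 4*√(5 + L))
(f(y(-4), J) + 2698)/(-2592 - 77) = (4*√(5 + (-1 + 2*I*√5)) + 2698)/(-2592 - 77) = (4*√(4 + 2*I*√5) + 2698)/(-2669) = (2698 + 4*√(4 + 2*I*√5))*(-1/2669) = -2698/2669 - 4*√(4 + 2*I*√5)/2669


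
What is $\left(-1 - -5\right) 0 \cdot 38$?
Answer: $0$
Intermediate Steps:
$\left(-1 - -5\right) 0 \cdot 38 = \left(-1 + 5\right) 0 \cdot 38 = 4 \cdot 0 \cdot 38 = 0 \cdot 38 = 0$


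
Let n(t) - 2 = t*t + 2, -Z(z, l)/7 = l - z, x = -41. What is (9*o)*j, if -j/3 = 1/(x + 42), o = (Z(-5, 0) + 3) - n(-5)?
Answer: 1647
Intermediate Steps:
Z(z, l) = -7*l + 7*z (Z(z, l) = -7*(l - z) = -7*l + 7*z)
n(t) = 4 + t² (n(t) = 2 + (t*t + 2) = 2 + (t² + 2) = 2 + (2 + t²) = 4 + t²)
o = -61 (o = ((-7*0 + 7*(-5)) + 3) - (4 + (-5)²) = ((0 - 35) + 3) - (4 + 25) = (-35 + 3) - 1*29 = -32 - 29 = -61)
j = -3 (j = -3/(-41 + 42) = -3/1 = -3*1 = -3)
(9*o)*j = (9*(-61))*(-3) = -549*(-3) = 1647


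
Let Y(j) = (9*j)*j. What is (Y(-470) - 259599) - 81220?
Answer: 1647281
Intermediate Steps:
Y(j) = 9*j**2
(Y(-470) - 259599) - 81220 = (9*(-470)**2 - 259599) - 81220 = (9*220900 - 259599) - 81220 = (1988100 - 259599) - 81220 = 1728501 - 81220 = 1647281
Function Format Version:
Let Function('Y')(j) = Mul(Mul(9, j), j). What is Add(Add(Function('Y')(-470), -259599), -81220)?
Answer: 1647281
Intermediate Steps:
Function('Y')(j) = Mul(9, Pow(j, 2))
Add(Add(Function('Y')(-470), -259599), -81220) = Add(Add(Mul(9, Pow(-470, 2)), -259599), -81220) = Add(Add(Mul(9, 220900), -259599), -81220) = Add(Add(1988100, -259599), -81220) = Add(1728501, -81220) = 1647281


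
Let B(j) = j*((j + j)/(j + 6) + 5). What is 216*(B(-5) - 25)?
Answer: 0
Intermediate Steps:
B(j) = j*(5 + 2*j/(6 + j)) (B(j) = j*((2*j)/(6 + j) + 5) = j*(2*j/(6 + j) + 5) = j*(5 + 2*j/(6 + j)))
216*(B(-5) - 25) = 216*(-5*(30 + 7*(-5))/(6 - 5) - 25) = 216*(-5*(30 - 35)/1 - 25) = 216*(-5*1*(-5) - 25) = 216*(25 - 25) = 216*0 = 0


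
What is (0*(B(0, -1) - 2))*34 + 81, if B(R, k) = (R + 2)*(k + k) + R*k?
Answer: 81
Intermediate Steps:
B(R, k) = R*k + 2*k*(2 + R) (B(R, k) = (2 + R)*(2*k) + R*k = 2*k*(2 + R) + R*k = R*k + 2*k*(2 + R))
(0*(B(0, -1) - 2))*34 + 81 = (0*(-(4 + 3*0) - 2))*34 + 81 = (0*(-(4 + 0) - 2))*34 + 81 = (0*(-1*4 - 2))*34 + 81 = (0*(-4 - 2))*34 + 81 = (0*(-6))*34 + 81 = 0*34 + 81 = 0 + 81 = 81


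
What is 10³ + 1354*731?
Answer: 990774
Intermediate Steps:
10³ + 1354*731 = 1000 + 989774 = 990774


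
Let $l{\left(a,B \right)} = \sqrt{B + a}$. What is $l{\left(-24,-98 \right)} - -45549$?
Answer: $45549 + i \sqrt{122} \approx 45549.0 + 11.045 i$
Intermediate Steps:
$l{\left(-24,-98 \right)} - -45549 = \sqrt{-98 - 24} - -45549 = \sqrt{-122} + 45549 = i \sqrt{122} + 45549 = 45549 + i \sqrt{122}$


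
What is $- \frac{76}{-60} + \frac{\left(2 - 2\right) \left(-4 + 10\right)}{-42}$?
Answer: $\frac{19}{15} \approx 1.2667$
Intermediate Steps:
$- \frac{76}{-60} + \frac{\left(2 - 2\right) \left(-4 + 10\right)}{-42} = \left(-76\right) \left(- \frac{1}{60}\right) + \left(2 - 2\right) 6 \left(- \frac{1}{42}\right) = \frac{19}{15} + 0 \cdot 6 \left(- \frac{1}{42}\right) = \frac{19}{15} + 0 \left(- \frac{1}{42}\right) = \frac{19}{15} + 0 = \frac{19}{15}$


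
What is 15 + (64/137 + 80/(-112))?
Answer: 14148/959 ≈ 14.753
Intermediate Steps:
15 + (64/137 + 80/(-112)) = 15 + (64*(1/137) + 80*(-1/112)) = 15 + (64/137 - 5/7) = 15 - 237/959 = 14148/959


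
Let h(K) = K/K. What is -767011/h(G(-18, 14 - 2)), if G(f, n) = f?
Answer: -767011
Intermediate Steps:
h(K) = 1
-767011/h(G(-18, 14 - 2)) = -767011/1 = -767011*1 = -767011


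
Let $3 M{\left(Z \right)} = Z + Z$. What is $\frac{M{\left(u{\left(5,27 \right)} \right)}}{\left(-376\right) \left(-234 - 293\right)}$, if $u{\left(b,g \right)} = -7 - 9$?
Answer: $- \frac{4}{74307} \approx -5.3831 \cdot 10^{-5}$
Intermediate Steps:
$u{\left(b,g \right)} = -16$
$M{\left(Z \right)} = \frac{2 Z}{3}$ ($M{\left(Z \right)} = \frac{Z + Z}{3} = \frac{2 Z}{3}$)
$\frac{M{\left(u{\left(5,27 \right)} \right)}}{\left(-376\right) \left(-234 - 293\right)} = \frac{\frac{2}{3} \left(-16\right)}{\left(-376\right) \left(-234 - 293\right)} = - \frac{32}{3 \left(\left(-376\right) \left(-527\right)\right)} = - \frac{32}{3 \cdot 198152} = \left(- \frac{32}{3}\right) \frac{1}{198152} = - \frac{4}{74307}$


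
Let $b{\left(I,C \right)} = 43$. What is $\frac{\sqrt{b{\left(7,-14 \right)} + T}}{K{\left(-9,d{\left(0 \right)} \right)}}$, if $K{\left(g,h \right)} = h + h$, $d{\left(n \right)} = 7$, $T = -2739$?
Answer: $\frac{i \sqrt{674}}{7} \approx 3.7088 i$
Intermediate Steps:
$K{\left(g,h \right)} = 2 h$
$\frac{\sqrt{b{\left(7,-14 \right)} + T}}{K{\left(-9,d{\left(0 \right)} \right)}} = \frac{\sqrt{43 - 2739}}{2 \cdot 7} = \frac{\sqrt{-2696}}{14} = 2 i \sqrt{674} \cdot \frac{1}{14} = \frac{i \sqrt{674}}{7}$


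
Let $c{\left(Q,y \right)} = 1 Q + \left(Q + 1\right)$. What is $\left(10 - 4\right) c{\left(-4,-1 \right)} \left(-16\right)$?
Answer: $672$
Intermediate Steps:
$c{\left(Q,y \right)} = 1 + 2 Q$ ($c{\left(Q,y \right)} = Q + \left(1 + Q\right) = 1 + 2 Q$)
$\left(10 - 4\right) c{\left(-4,-1 \right)} \left(-16\right) = \left(10 - 4\right) \left(1 + 2 \left(-4\right)\right) \left(-16\right) = \left(10 - 4\right) \left(1 - 8\right) \left(-16\right) = 6 \left(-7\right) \left(-16\right) = \left(-42\right) \left(-16\right) = 672$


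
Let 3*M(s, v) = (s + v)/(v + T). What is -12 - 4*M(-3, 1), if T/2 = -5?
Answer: -332/27 ≈ -12.296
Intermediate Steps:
T = -10 (T = 2*(-5) = -10)
M(s, v) = (s + v)/(3*(-10 + v)) (M(s, v) = ((s + v)/(v - 10))/3 = ((s + v)/(-10 + v))/3 = (s + v)/(3*(-10 + v)))
-12 - 4*M(-3, 1) = -12 - 4*(-3 + 1)/(3*(-10 + 1)) = -12 - 4*(-2)/(3*(-9)) = -12 - 4*(-1)*(-2)/(3*9) = -12 - 4*2/27 = -12 - 8/27 = -332/27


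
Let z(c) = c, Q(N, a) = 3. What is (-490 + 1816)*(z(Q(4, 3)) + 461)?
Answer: 615264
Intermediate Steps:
(-490 + 1816)*(z(Q(4, 3)) + 461) = (-490 + 1816)*(3 + 461) = 1326*464 = 615264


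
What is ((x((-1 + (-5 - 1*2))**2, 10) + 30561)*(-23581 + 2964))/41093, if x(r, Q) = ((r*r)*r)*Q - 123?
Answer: -54673768726/41093 ≈ -1.3305e+6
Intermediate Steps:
x(r, Q) = -123 + Q*r**3 (x(r, Q) = (r**2*r)*Q - 123 = r**3*Q - 123 = Q*r**3 - 123 = -123 + Q*r**3)
((x((-1 + (-5 - 1*2))**2, 10) + 30561)*(-23581 + 2964))/41093 = (((-123 + 10*((-1 + (-5 - 1*2))**2)**3) + 30561)*(-23581 + 2964))/41093 = (((-123 + 10*((-1 + (-5 - 2))**2)**3) + 30561)*(-20617))*(1/41093) = (((-123 + 10*((-1 - 7)**2)**3) + 30561)*(-20617))*(1/41093) = (((-123 + 10*((-8)**2)**3) + 30561)*(-20617))*(1/41093) = (((-123 + 10*64**3) + 30561)*(-20617))*(1/41093) = (((-123 + 10*262144) + 30561)*(-20617))*(1/41093) = (((-123 + 2621440) + 30561)*(-20617))*(1/41093) = ((2621317 + 30561)*(-20617))*(1/41093) = (2651878*(-20617))*(1/41093) = -54673768726*1/41093 = -54673768726/41093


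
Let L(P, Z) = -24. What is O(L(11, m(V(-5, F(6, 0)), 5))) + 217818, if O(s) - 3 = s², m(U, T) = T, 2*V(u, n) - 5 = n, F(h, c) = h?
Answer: 218397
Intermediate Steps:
V(u, n) = 5/2 + n/2
O(s) = 3 + s²
O(L(11, m(V(-5, F(6, 0)), 5))) + 217818 = (3 + (-24)²) + 217818 = (3 + 576) + 217818 = 579 + 217818 = 218397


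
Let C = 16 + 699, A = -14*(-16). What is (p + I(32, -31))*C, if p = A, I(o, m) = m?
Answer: 137995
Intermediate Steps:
A = 224
p = 224
C = 715
(p + I(32, -31))*C = (224 - 31)*715 = 193*715 = 137995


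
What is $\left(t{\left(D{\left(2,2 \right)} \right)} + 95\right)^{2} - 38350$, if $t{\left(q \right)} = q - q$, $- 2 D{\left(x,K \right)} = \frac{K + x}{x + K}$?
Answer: $-29325$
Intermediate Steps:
$D{\left(x,K \right)} = - \frac{1}{2}$ ($D{\left(x,K \right)} = - \frac{\left(K + x\right) \frac{1}{x + K}}{2} = - \frac{\left(K + x\right) \frac{1}{K + x}}{2} = \left(- \frac{1}{2}\right) 1 = - \frac{1}{2}$)
$t{\left(q \right)} = 0$
$\left(t{\left(D{\left(2,2 \right)} \right)} + 95\right)^{2} - 38350 = \left(0 + 95\right)^{2} - 38350 = 95^{2} - 38350 = 9025 - 38350 = -29325$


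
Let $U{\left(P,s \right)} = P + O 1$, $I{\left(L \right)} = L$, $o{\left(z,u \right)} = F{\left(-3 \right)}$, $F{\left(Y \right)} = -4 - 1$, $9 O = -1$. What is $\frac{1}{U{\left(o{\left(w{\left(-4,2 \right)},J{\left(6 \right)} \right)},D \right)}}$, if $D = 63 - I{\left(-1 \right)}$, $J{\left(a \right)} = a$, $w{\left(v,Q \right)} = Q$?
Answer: $- \frac{9}{46} \approx -0.19565$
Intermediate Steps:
$O = - \frac{1}{9}$ ($O = \frac{1}{9} \left(-1\right) = - \frac{1}{9} \approx -0.11111$)
$F{\left(Y \right)} = -5$
$o{\left(z,u \right)} = -5$
$D = 64$ ($D = 63 - -1 = 63 + 1 = 64$)
$U{\left(P,s \right)} = - \frac{1}{9} + P$ ($U{\left(P,s \right)} = P - \frac{1}{9} = - \frac{1}{9} + P$)
$\frac{1}{U{\left(o{\left(w{\left(-4,2 \right)},J{\left(6 \right)} \right)},D \right)}} = \frac{1}{- \frac{1}{9} - 5} = \frac{1}{- \frac{46}{9}} = - \frac{9}{46}$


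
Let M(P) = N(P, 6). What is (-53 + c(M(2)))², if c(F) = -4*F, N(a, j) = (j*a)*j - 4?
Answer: 105625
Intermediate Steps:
N(a, j) = -4 + a*j² (N(a, j) = (a*j)*j - 4 = a*j² - 4 = -4 + a*j²)
M(P) = -4 + 36*P (M(P) = -4 + P*6² = -4 + P*36 = -4 + 36*P)
(-53 + c(M(2)))² = (-53 - 4*(-4 + 36*2))² = (-53 - 4*(-4 + 72))² = (-53 - 4*68)² = (-53 - 272)² = (-325)² = 105625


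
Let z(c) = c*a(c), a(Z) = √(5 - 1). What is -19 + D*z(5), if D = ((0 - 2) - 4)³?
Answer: -2179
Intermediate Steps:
a(Z) = 2 (a(Z) = √4 = 2)
z(c) = 2*c (z(c) = c*2 = 2*c)
D = -216 (D = (-2 - 4)³ = (-6)³ = -216)
-19 + D*z(5) = -19 - 432*5 = -19 - 216*10 = -19 - 2160 = -2179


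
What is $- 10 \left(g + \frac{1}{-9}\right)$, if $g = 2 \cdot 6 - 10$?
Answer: $- \frac{170}{9} \approx -18.889$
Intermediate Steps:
$g = 2$ ($g = 12 - 10 = 2$)
$- 10 \left(g + \frac{1}{-9}\right) = - 10 \left(2 + \frac{1}{-9}\right) = - 10 \left(2 - \frac{1}{9}\right) = \left(-10\right) \frac{17}{9} = - \frac{170}{9}$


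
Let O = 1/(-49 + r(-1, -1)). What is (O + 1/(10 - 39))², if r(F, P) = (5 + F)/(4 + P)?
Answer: 52900/17197609 ≈ 0.0030760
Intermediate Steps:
r(F, P) = (5 + F)/(4 + P)
O = -3/143 (O = 1/(-49 + (5 - 1)/(4 - 1)) = 1/(-49 + 4/3) = 1/(-143/3) = -3/143 ≈ -0.020979)
(O + 1/(10 - 39))² = (-3/143 + 1/(10 - 39))² = (-3/143 + 1/(-29))² = (-3/143 - 1/29)² = (-230/4147)² = 52900/17197609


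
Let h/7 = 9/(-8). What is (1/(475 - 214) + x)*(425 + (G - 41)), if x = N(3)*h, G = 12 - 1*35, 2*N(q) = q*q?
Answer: -53417531/4176 ≈ -12792.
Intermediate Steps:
N(q) = q²/2 (N(q) = (q*q)/2 = q²/2)
h = -63/8 (h = 7*(9/(-8)) = 7*(9*(-⅛)) = 7*(-9/8) = -63/8 ≈ -7.8750)
G = -23 (G = 12 - 35 = -23)
x = -567/16 (x = ((½)*3²)*(-63/8) = ((½)*9)*(-63/8) = (9/2)*(-63/8) = -567/16 ≈ -35.438)
(1/(475 - 214) + x)*(425 + (G - 41)) = (1/(475 - 214) - 567/16)*(425 + (-23 - 41)) = (1/261 - 567/16)*(425 - 64) = (1/261 - 567/16)*361 = -147971/4176*361 = -53417531/4176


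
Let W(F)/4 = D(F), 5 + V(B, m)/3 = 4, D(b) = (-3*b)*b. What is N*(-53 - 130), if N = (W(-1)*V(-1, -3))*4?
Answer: -26352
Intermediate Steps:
D(b) = -3*b²
V(B, m) = -3 (V(B, m) = -15 + 3*4 = -15 + 12 = -3)
W(F) = -12*F² (W(F) = 4*(-3*F²) = -12*F²)
N = 144 (N = (-12*(-1)²*(-3))*4 = (-12*1*(-3))*4 = -12*(-3)*4 = 36*4 = 144)
N*(-53 - 130) = 144*(-53 - 130) = 144*(-183) = -26352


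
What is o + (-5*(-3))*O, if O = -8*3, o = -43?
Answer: -403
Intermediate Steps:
O = -24
o + (-5*(-3))*O = -43 - 5*(-3)*(-24) = -43 + 15*(-24) = -43 - 360 = -403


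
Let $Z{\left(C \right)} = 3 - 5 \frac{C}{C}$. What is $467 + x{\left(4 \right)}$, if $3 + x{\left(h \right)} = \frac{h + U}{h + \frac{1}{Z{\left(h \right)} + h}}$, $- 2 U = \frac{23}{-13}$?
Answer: $\frac{54415}{117} \approx 465.09$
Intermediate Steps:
$Z{\left(C \right)} = -2$ ($Z{\left(C \right)} = 3 - 5 = -2$)
$U = \frac{23}{26}$ ($U = - \frac{23 \frac{1}{-13}}{2} = - \frac{23 \left(- \frac{1}{13}\right)}{2} = \left(- \frac{1}{2}\right) \left(- \frac{23}{13}\right) = \frac{23}{26} \approx 0.88461$)
$x{\left(h \right)} = -3 + \frac{\frac{23}{26} + h}{h + \frac{1}{-2 + h}}$ ($x{\left(h \right)} = -3 + \frac{h + \frac{23}{26}}{h + \frac{1}{-2 + h}} = -3 + \frac{\frac{23}{26} + h}{h + \frac{1}{-2 + h}}$)
$467 + x{\left(4 \right)} = 467 + \frac{-124 - 52 \cdot 4^{2} + 127 \cdot 4}{26 \left(1 + 4^{2} - 8\right)} = 467 + \frac{-124 - 832 + 508}{26 \left(1 + 16 - 8\right)} = 467 + \frac{-124 - 832 + 508}{26 \cdot 9} = 467 + \frac{1}{26} \cdot \frac{1}{9} \left(-448\right) = 467 - \frac{224}{117} = \frac{54415}{117}$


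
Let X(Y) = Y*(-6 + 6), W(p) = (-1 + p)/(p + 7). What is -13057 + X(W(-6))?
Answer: -13057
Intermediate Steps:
W(p) = (-1 + p)/(7 + p)
X(Y) = 0 (X(Y) = Y*0 = 0)
-13057 + X(W(-6)) = -13057 + 0 = -13057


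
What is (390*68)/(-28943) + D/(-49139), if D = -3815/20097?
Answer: -3741374615945/4083222551067 ≈ -0.91628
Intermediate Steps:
D = -545/2871 (D = -3815*1/20097 = -545/2871 ≈ -0.18983)
(390*68)/(-28943) + D/(-49139) = (390*68)/(-28943) - 545/2871/(-49139) = 26520*(-1/28943) - 545/2871*(-1/49139) = -26520/28943 + 545/141078069 = -3741374615945/4083222551067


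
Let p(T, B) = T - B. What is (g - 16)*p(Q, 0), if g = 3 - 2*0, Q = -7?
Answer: 91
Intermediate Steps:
g = 3 (g = 3 + 0 = 3)
(g - 16)*p(Q, 0) = (3 - 16)*(-7 - 1*0) = -13*(-7 + 0) = -13*(-7) = 91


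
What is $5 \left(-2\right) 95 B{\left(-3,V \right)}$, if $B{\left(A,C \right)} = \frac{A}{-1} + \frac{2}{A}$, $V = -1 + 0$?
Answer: $- \frac{6650}{3} \approx -2216.7$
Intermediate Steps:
$V = -1$
$B{\left(A,C \right)} = - A + \frac{2}{A}$ ($B{\left(A,C \right)} = A \left(-1\right) + \frac{2}{A} = - A + \frac{2}{A}$)
$5 \left(-2\right) 95 B{\left(-3,V \right)} = 5 \left(-2\right) 95 \left(\left(-1\right) \left(-3\right) + \frac{2}{-3}\right) = \left(-10\right) 95 \left(3 + 2 \left(- \frac{1}{3}\right)\right) = - 950 \left(3 - \frac{2}{3}\right) = \left(-950\right) \frac{7}{3} = - \frac{6650}{3}$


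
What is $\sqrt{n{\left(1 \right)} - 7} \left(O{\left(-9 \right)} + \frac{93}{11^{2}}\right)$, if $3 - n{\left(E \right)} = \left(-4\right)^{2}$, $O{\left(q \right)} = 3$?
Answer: $\frac{912 i \sqrt{5}}{121} \approx 16.854 i$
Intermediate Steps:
$n{\left(E \right)} = -13$ ($n{\left(E \right)} = 3 - \left(-4\right)^{2} = 3 - 16 = -13$)
$\sqrt{n{\left(1 \right)} - 7} \left(O{\left(-9 \right)} + \frac{93}{11^{2}}\right) = \sqrt{-13 - 7} \left(3 + \frac{93}{11^{2}}\right) = \sqrt{-20} \left(3 + \frac{93}{121}\right) = 2 i \sqrt{5} \left(3 + 93 \cdot \frac{1}{121}\right) = 2 i \sqrt{5} \left(3 + \frac{93}{121}\right) = 2 i \sqrt{5} \cdot \frac{456}{121} = \frac{912 i \sqrt{5}}{121}$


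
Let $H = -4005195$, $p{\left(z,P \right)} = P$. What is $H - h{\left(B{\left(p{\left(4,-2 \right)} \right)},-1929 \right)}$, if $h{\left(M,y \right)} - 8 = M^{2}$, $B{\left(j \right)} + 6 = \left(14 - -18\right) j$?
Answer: $-4010103$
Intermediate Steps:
$B{\left(j \right)} = -6 + 32 j$ ($B{\left(j \right)} = -6 + \left(14 - -18\right) j = -6 + \left(14 + 18\right) j = -6 + 32 j$)
$h{\left(M,y \right)} = 8 + M^{2}$
$H - h{\left(B{\left(p{\left(4,-2 \right)} \right)},-1929 \right)} = -4005195 - \left(8 + \left(-6 + 32 \left(-2\right)\right)^{2}\right) = -4005195 - \left(8 + \left(-6 - 64\right)^{2}\right) = -4005195 - \left(8 + \left(-70\right)^{2}\right) = -4005195 - \left(8 + 4900\right) = -4005195 - 4908 = -4010103$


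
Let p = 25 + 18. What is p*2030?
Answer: 87290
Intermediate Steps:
p = 43
p*2030 = 43*2030 = 87290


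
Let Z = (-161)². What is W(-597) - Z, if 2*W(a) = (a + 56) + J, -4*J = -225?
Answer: -209307/8 ≈ -26163.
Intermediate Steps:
J = 225/4 (J = -¼*(-225) = 225/4 ≈ 56.250)
W(a) = 449/8 + a/2 (W(a) = ((a + 56) + 225/4)/2 = ((56 + a) + 225/4)/2 = (449/4 + a)/2 = 449/8 + a/2)
Z = 25921
W(-597) - Z = (449/8 + (½)*(-597)) - 1*25921 = (449/8 - 597/2) - 25921 = -1939/8 - 25921 = -209307/8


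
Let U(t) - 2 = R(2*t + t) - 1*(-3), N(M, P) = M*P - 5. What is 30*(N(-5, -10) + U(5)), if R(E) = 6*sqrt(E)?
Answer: 1500 + 180*sqrt(15) ≈ 2197.1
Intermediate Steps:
N(M, P) = -5 + M*P
U(t) = 5 + 6*sqrt(3)*sqrt(t) (U(t) = 2 + (6*sqrt(2*t + t) - 1*(-3)) = 2 + (6*sqrt(3*t) + 3) = 2 + (6*(sqrt(3)*sqrt(t)) + 3) = 2 + (6*sqrt(3)*sqrt(t) + 3) = 2 + (3 + 6*sqrt(3)*sqrt(t)) = 5 + 6*sqrt(3)*sqrt(t))
30*(N(-5, -10) + U(5)) = 30*((-5 - 5*(-10)) + (5 + 6*sqrt(3)*sqrt(5))) = 30*((-5 + 50) + (5 + 6*sqrt(15))) = 30*(45 + (5 + 6*sqrt(15))) = 30*(50 + 6*sqrt(15)) = 1500 + 180*sqrt(15)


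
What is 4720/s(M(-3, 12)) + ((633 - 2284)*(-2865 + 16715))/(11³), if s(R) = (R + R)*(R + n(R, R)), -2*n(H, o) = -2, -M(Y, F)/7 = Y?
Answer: -480050570/27951 ≈ -17175.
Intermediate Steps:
M(Y, F) = -7*Y
n(H, o) = 1 (n(H, o) = -½*(-2) = 1)
s(R) = 2*R*(1 + R) (s(R) = (R + R)*(R + 1) = (2*R)*(1 + R) = 2*R*(1 + R))
4720/s(M(-3, 12)) + ((633 - 2284)*(-2865 + 16715))/(11³) = 4720/((2*(-7*(-3))*(1 - 7*(-3)))) + ((633 - 2284)*(-2865 + 16715))/(11³) = 4720/((2*21*(1 + 21))) - 1651*13850/1331 = 4720/((2*21*22)) - 22866350*1/1331 = 4720/924 - 22866350/1331 = 4720*(1/924) - 22866350/1331 = 1180/231 - 22866350/1331 = -480050570/27951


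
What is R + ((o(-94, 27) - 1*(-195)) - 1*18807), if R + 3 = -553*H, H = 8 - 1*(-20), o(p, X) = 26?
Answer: -34073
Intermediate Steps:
H = 28 (H = 8 + 20 = 28)
R = -15487 (R = -3 - 553*28 = -3 - 15484 = -15487)
R + ((o(-94, 27) - 1*(-195)) - 1*18807) = -15487 + ((26 - 1*(-195)) - 1*18807) = -15487 + ((26 + 195) - 18807) = -15487 + (221 - 18807) = -15487 - 18586 = -34073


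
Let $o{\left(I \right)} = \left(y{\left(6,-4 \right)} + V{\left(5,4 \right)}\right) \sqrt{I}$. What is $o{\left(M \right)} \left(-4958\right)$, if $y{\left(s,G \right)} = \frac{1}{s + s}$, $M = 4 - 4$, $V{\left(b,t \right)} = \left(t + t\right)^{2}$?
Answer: $0$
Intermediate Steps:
$V{\left(b,t \right)} = 4 t^{2}$ ($V{\left(b,t \right)} = \left(2 t\right)^{2} = 4 t^{2}$)
$M = 0$ ($M = 4 - 4 = 0$)
$y{\left(s,G \right)} = \frac{1}{2 s}$
$o{\left(I \right)} = \frac{769 \sqrt{I}}{12}$ ($o{\left(I \right)} = \left(\frac{1}{2 \cdot 6} + 4 \cdot 4^{2}\right) \sqrt{I} = \left(\frac{1}{2} \cdot \frac{1}{6} + 4 \cdot 16\right) \sqrt{I} = \left(\frac{1}{12} + 64\right) \sqrt{I} = \frac{769 \sqrt{I}}{12}$)
$o{\left(M \right)} \left(-4958\right) = \frac{769 \sqrt{0}}{12} \left(-4958\right) = \frac{769}{12} \cdot 0 \left(-4958\right) = 0 \left(-4958\right) = 0$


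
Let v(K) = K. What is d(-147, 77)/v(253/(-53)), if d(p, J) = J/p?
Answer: 53/483 ≈ 0.10973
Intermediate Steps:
d(-147, 77)/v(253/(-53)) = (77/(-147))/((253/(-53))) = (77*(-1/147))/((253*(-1/53))) = -11/(21*(-253/53)) = -11/21*(-53/253) = 53/483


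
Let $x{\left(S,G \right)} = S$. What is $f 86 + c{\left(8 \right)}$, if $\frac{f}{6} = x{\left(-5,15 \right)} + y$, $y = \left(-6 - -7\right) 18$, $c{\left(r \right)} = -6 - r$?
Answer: $6694$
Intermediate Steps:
$y = 18$ ($y = \left(-6 + 7\right) 18 = 1 \cdot 18 = 18$)
$f = 78$ ($f = 6 \left(-5 + 18\right) = 6 \cdot 13 = 78$)
$f 86 + c{\left(8 \right)} = 78 \cdot 86 - 14 = 6708 - 14 = 6694$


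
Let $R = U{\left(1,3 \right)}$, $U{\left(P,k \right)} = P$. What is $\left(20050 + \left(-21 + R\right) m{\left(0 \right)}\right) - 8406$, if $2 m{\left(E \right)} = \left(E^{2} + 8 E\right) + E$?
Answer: $11644$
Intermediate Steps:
$R = 1$
$m{\left(E \right)} = \frac{E^{2}}{2} + \frac{9 E}{2}$ ($m{\left(E \right)} = \frac{\left(E^{2} + 8 E\right) + E}{2} = \frac{E^{2} + 9 E}{2} = \frac{E^{2}}{2} + \frac{9 E}{2}$)
$\left(20050 + \left(-21 + R\right) m{\left(0 \right)}\right) - 8406 = \left(20050 + \left(-21 + 1\right) \frac{1}{2} \cdot 0 \left(9 + 0\right)\right) - 8406 = \left(20050 - 20 \cdot \frac{1}{2} \cdot 0 \cdot 9\right) - 8406 = \left(20050 - 0\right) - 8406 = \left(20050 + 0\right) - 8406 = 20050 - 8406 = 11644$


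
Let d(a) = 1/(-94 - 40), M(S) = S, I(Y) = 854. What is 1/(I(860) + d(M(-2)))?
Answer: 134/114435 ≈ 0.0011710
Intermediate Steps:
d(a) = -1/134 (d(a) = 1/(-134) = -1/134)
1/(I(860) + d(M(-2))) = 1/(854 - 1/134) = 1/(114435/134) = 134/114435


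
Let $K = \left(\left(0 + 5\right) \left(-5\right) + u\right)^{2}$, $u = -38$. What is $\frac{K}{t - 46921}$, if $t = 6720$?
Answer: $- \frac{567}{5743} \approx -0.098729$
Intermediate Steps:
$K = 3969$ ($K = \left(\left(0 + 5\right) \left(-5\right) - 38\right)^{2} = \left(5 \left(-5\right) - 38\right)^{2} = \left(-25 - 38\right)^{2} = \left(-63\right)^{2} = 3969$)
$\frac{K}{t - 46921} = \frac{3969}{6720 - 46921} = \frac{3969}{-40201} = 3969 \left(- \frac{1}{40201}\right) = - \frac{567}{5743}$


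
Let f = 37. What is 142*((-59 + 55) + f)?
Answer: 4686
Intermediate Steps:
142*((-59 + 55) + f) = 142*((-59 + 55) + 37) = 142*(-4 + 37) = 142*33 = 4686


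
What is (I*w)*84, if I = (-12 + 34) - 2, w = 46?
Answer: 77280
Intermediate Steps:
I = 20 (I = 22 - 2 = 20)
(I*w)*84 = (20*46)*84 = 920*84 = 77280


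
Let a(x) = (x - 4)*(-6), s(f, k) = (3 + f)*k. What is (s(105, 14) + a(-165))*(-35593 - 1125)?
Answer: -92749668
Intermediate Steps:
s(f, k) = k*(3 + f)
a(x) = 24 - 6*x (a(x) = (-4 + x)*(-6) = 24 - 6*x)
(s(105, 14) + a(-165))*(-35593 - 1125) = (14*(3 + 105) + (24 - 6*(-165)))*(-35593 - 1125) = (14*108 + (24 + 990))*(-36718) = (1512 + 1014)*(-36718) = 2526*(-36718) = -92749668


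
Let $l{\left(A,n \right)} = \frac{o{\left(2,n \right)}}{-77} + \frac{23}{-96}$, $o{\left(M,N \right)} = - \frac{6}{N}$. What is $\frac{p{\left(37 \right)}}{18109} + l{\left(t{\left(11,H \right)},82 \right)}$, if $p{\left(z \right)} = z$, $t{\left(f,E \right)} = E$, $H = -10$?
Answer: $- \frac{185497649}{784047264} \approx -0.23659$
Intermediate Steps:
$l{\left(A,n \right)} = - \frac{23}{96} + \frac{6}{77 n}$ ($l{\left(A,n \right)} = \frac{\left(-6\right) \frac{1}{n}}{-77} + \frac{23}{-96} = - \frac{6}{n} \left(- \frac{1}{77}\right) + 23 \left(- \frac{1}{96}\right) = \frac{6}{77 n} - \frac{23}{96} = - \frac{23}{96} + \frac{6}{77 n}$)
$\frac{p{\left(37 \right)}}{18109} + l{\left(t{\left(11,H \right)},82 \right)} = \frac{37}{18109} + \frac{576 - 145222}{7392 \cdot 82} = 37 \cdot \frac{1}{18109} + \frac{1}{7392} \cdot \frac{1}{82} \left(576 - 145222\right) = \frac{37}{18109} + \frac{1}{7392} \cdot \frac{1}{82} \left(-144646\right) = \frac{37}{18109} - \frac{72323}{303072} = - \frac{185497649}{784047264}$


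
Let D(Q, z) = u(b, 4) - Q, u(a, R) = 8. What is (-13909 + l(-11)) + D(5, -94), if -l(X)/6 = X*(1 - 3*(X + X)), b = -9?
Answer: -9484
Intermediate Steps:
l(X) = -6*X*(1 - 6*X) (l(X) = -6*X*(1 - 3*(X + X)) = -6*X*(1 - 6*X))
D(Q, z) = 8 - Q
(-13909 + l(-11)) + D(5, -94) = (-13909 + 6*(-11)*(-1 + 6*(-11))) + (8 - 1*5) = (-13909 + 6*(-11)*(-1 - 66)) + (8 - 5) = (-13909 + 6*(-11)*(-67)) + 3 = (-13909 + 4422) + 3 = -9487 + 3 = -9484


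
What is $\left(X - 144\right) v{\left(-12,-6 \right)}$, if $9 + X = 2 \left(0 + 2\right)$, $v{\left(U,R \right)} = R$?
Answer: $894$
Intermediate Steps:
$X = -5$ ($X = -9 + 2 \left(0 + 2\right) = -9 + 2 \cdot 2 = -9 + 4 = -5$)
$\left(X - 144\right) v{\left(-12,-6 \right)} = \left(-5 - 144\right) \left(-6\right) = \left(-149\right) \left(-6\right) = 894$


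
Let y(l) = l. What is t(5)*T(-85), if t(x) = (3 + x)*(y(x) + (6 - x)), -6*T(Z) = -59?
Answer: 472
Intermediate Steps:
T(Z) = 59/6 (T(Z) = -1/6*(-59) = 59/6)
t(x) = 18 + 6*x (t(x) = (3 + x)*(x + (6 - x)) = (3 + x)*6 = 18 + 6*x)
t(5)*T(-85) = (18 + 6*5)*(59/6) = (18 + 30)*(59/6) = 48*(59/6) = 472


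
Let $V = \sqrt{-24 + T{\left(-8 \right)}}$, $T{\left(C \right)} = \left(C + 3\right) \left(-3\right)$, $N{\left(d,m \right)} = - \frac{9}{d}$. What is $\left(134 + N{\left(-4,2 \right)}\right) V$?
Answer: $\frac{1635 i}{4} \approx 408.75 i$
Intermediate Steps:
$T{\left(C \right)} = -9 - 3 C$ ($T{\left(C \right)} = \left(3 + C\right) \left(-3\right) = -9 - 3 C$)
$V = 3 i$ ($V = \sqrt{-24 - -15} = \sqrt{-24 + \left(-9 + 24\right)} = \sqrt{-24 + 15} = \sqrt{-9} = 3 i \approx 3.0 i$)
$\left(134 + N{\left(-4,2 \right)}\right) V = \left(134 - \frac{9}{-4}\right) 3 i = \left(134 - - \frac{9}{4}\right) 3 i = \left(134 + \frac{9}{4}\right) 3 i = \frac{545 \cdot 3 i}{4} = \frac{1635 i}{4}$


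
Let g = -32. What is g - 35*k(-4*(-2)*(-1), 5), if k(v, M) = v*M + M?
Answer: 1193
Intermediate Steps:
k(v, M) = M + M*v (k(v, M) = M*v + M = M + M*v)
g - 35*k(-4*(-2)*(-1), 5) = -32 - 175*(1 - 4*(-2)*(-1)) = -32 - 175*(1 + 8*(-1)) = -32 - 175*(1 - 8) = -32 - 175*(-7) = -32 - 35*(-35) = -32 + 1225 = 1193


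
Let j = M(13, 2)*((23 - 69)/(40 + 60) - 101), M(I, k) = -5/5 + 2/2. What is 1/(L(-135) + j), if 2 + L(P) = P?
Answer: -1/137 ≈ -0.0072993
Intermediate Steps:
M(I, k) = 0 (M(I, k) = -5*1/5 + 2*(1/2) = -1 + 1 = 0)
j = 0 (j = 0*((23 - 69)/(40 + 60) - 101) = 0*(-46/100 - 101) = 0*(-46*1/100 - 101) = 0*(-23/50 - 101) = 0*(-5073/50) = 0)
L(P) = -2 + P
1/(L(-135) + j) = 1/((-2 - 135) + 0) = 1/(-137 + 0) = 1/(-137) = -1/137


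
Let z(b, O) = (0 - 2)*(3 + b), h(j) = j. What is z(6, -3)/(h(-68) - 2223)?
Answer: 18/2291 ≈ 0.0078568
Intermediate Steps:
z(b, O) = -6 - 2*b (z(b, O) = -2*(3 + b) = -6 - 2*b)
z(6, -3)/(h(-68) - 2223) = (-6 - 2*6)/(-68 - 2223) = (-6 - 12)/(-2291) = -18*(-1/2291) = 18/2291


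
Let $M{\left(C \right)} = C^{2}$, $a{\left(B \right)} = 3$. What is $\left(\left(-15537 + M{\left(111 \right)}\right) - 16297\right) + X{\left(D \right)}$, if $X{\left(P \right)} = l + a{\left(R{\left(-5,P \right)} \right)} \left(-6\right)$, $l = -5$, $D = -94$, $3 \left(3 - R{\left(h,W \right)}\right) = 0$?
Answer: $-19536$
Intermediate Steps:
$R{\left(h,W \right)} = 3$ ($R{\left(h,W \right)} = 3 - 0 = 3 + 0 = 3$)
$X{\left(P \right)} = -23$ ($X{\left(P \right)} = -5 + 3 \left(-6\right) = -5 - 18 = -23$)
$\left(\left(-15537 + M{\left(111 \right)}\right) - 16297\right) + X{\left(D \right)} = \left(\left(-15537 + 111^{2}\right) - 16297\right) - 23 = \left(\left(-15537 + 12321\right) - 16297\right) - 23 = \left(-3216 - 16297\right) - 23 = -19513 - 23 = -19536$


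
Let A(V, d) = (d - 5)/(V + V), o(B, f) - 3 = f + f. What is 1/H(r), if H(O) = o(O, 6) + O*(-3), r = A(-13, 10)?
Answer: 26/405 ≈ 0.064198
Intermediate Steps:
o(B, f) = 3 + 2*f (o(B, f) = 3 + (f + f) = 3 + 2*f)
A(V, d) = (-5 + d)/(2*V) (A(V, d) = (-5 + d)/((2*V)) = (-5 + d)*(1/(2*V)) = (-5 + d)/(2*V))
r = -5/26 (r = (½)*(-5 + 10)/(-13) = (½)*(-1/13)*5 = -5/26 ≈ -0.19231)
H(O) = 15 - 3*O (H(O) = (3 + 2*6) + O*(-3) = (3 + 12) - 3*O = 15 - 3*O)
1/H(r) = 1/(15 - 3*(-5/26)) = 1/(15 + 15/26) = 1/(405/26) = 26/405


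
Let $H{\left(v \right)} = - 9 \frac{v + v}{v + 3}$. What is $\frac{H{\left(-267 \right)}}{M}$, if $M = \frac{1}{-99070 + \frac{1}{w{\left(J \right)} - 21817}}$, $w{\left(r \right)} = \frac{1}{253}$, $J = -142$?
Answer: $\frac{48668464453517}{26985200} \approx 1.8035 \cdot 10^{6}$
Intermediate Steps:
$w{\left(r \right)} = \frac{1}{253}$
$H{\left(v \right)} = - \frac{18 v}{3 + v}$ ($H{\left(v \right)} = - 9 \frac{2 v}{3 + v} = - \frac{18 v}{3 + v}$)
$M = - \frac{5519700}{546836679253}$ ($M = \frac{1}{-99070 + \frac{1}{\frac{1}{253} - 21817}} = \frac{1}{-99070 + \frac{1}{- \frac{5519700}{253}}} = \frac{1}{-99070 - \frac{253}{5519700}} = \frac{1}{- \frac{546836679253}{5519700}} = - \frac{5519700}{546836679253} \approx -1.0094 \cdot 10^{-5}$)
$\frac{H{\left(-267 \right)}}{M} = \frac{\left(-18\right) \left(-267\right) \frac{1}{3 - 267}}{- \frac{5519700}{546836679253}} = \left(-18\right) \left(-267\right) \frac{1}{-264} \left(- \frac{546836679253}{5519700}\right) = \left(-18\right) \left(-267\right) \left(- \frac{1}{264}\right) \left(- \frac{546836679253}{5519700}\right) = \left(- \frac{801}{44}\right) \left(- \frac{546836679253}{5519700}\right) = \frac{48668464453517}{26985200}$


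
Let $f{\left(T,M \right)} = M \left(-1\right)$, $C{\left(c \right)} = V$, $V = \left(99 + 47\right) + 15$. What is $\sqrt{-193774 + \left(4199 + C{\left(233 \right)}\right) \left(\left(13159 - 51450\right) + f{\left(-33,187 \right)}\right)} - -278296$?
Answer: $278296 + i \sqrt{167957854} \approx 2.783 \cdot 10^{5} + 12960.0 i$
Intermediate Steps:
$V = 161$ ($V = 146 + 15 = 161$)
$C{\left(c \right)} = 161$
$f{\left(T,M \right)} = - M$
$\sqrt{-193774 + \left(4199 + C{\left(233 \right)}\right) \left(\left(13159 - 51450\right) + f{\left(-33,187 \right)}\right)} - -278296 = \sqrt{-193774 + \left(4199 + 161\right) \left(\left(13159 - 51450\right) - 187\right)} - -278296 = \sqrt{-193774 + 4360 \left(-38291 - 187\right)} + 278296 = \sqrt{-193774 + 4360 \left(-38478\right)} + 278296 = \sqrt{-193774 - 167764080} + 278296 = \sqrt{-167957854} + 278296 = i \sqrt{167957854} + 278296 = 278296 + i \sqrt{167957854}$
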